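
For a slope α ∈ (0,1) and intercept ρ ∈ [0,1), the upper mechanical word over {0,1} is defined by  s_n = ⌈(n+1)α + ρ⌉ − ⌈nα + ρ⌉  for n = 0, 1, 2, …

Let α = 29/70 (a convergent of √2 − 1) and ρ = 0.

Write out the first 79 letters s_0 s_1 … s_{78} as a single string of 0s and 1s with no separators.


1010100101001010100101001010100101001010010101001010010101001010010100101010010

n=0: ⌈(1·29)/70⌉ − ⌈(0·29)/70⌉ = ⌈29/70⌉ − ⌈0/70⌉ = 1 − 0 = 1
n=1: ⌈(2·29)/70⌉ − ⌈(1·29)/70⌉ = ⌈58/70⌉ − ⌈29/70⌉ = 1 − 1 = 0
n=2: ⌈(3·29)/70⌉ − ⌈(2·29)/70⌉ = ⌈87/70⌉ − ⌈58/70⌉ = 2 − 1 = 1
n=3: ⌈(4·29)/70⌉ − ⌈(3·29)/70⌉ = ⌈116/70⌉ − ⌈87/70⌉ = 2 − 2 = 0
n=4: ⌈(5·29)/70⌉ − ⌈(4·29)/70⌉ = ⌈145/70⌉ − ⌈116/70⌉ = 3 − 2 = 1
n=5: ⌈(6·29)/70⌉ − ⌈(5·29)/70⌉ = ⌈174/70⌉ − ⌈145/70⌉ = 3 − 3 = 0
n=6: ⌈(7·29)/70⌉ − ⌈(6·29)/70⌉ = ⌈203/70⌉ − ⌈174/70⌉ = 3 − 3 = 0
n=7: ⌈(8·29)/70⌉ − ⌈(7·29)/70⌉ = ⌈232/70⌉ − ⌈203/70⌉ = 4 − 3 = 1
n=8: ⌈(9·29)/70⌉ − ⌈(8·29)/70⌉ = ⌈261/70⌉ − ⌈232/70⌉ = 4 − 4 = 0
n=9: ⌈(10·29)/70⌉ − ⌈(9·29)/70⌉ = ⌈290/70⌉ − ⌈261/70⌉ = 5 − 4 = 1
n=10: ⌈(11·29)/70⌉ − ⌈(10·29)/70⌉ = ⌈319/70⌉ − ⌈290/70⌉ = 5 − 5 = 0
n=11: ⌈(12·29)/70⌉ − ⌈(11·29)/70⌉ = ⌈348/70⌉ − ⌈319/70⌉ = 5 − 5 = 0
n=12: ⌈(13·29)/70⌉ − ⌈(12·29)/70⌉ = ⌈377/70⌉ − ⌈348/70⌉ = 6 − 5 = 1
n=13: ⌈(14·29)/70⌉ − ⌈(13·29)/70⌉ = ⌈406/70⌉ − ⌈377/70⌉ = 6 − 6 = 0
n=14: ⌈(15·29)/70⌉ − ⌈(14·29)/70⌉ = ⌈435/70⌉ − ⌈406/70⌉ = 7 − 6 = 1
n=15: ⌈(16·29)/70⌉ − ⌈(15·29)/70⌉ = ⌈464/70⌉ − ⌈435/70⌉ = 7 − 7 = 0
n=16: ⌈(17·29)/70⌉ − ⌈(16·29)/70⌉ = ⌈493/70⌉ − ⌈464/70⌉ = 8 − 7 = 1
n=17: ⌈(18·29)/70⌉ − ⌈(17·29)/70⌉ = ⌈522/70⌉ − ⌈493/70⌉ = 8 − 8 = 0
n=18: ⌈(19·29)/70⌉ − ⌈(18·29)/70⌉ = ⌈551/70⌉ − ⌈522/70⌉ = 8 − 8 = 0
n=19: ⌈(20·29)/70⌉ − ⌈(19·29)/70⌉ = ⌈580/70⌉ − ⌈551/70⌉ = 9 − 8 = 1
n=20: ⌈(21·29)/70⌉ − ⌈(20·29)/70⌉ = ⌈609/70⌉ − ⌈580/70⌉ = 9 − 9 = 0
n=21: ⌈(22·29)/70⌉ − ⌈(21·29)/70⌉ = ⌈638/70⌉ − ⌈609/70⌉ = 10 − 9 = 1
n=22: ⌈(23·29)/70⌉ − ⌈(22·29)/70⌉ = ⌈667/70⌉ − ⌈638/70⌉ = 10 − 10 = 0
n=23: ⌈(24·29)/70⌉ − ⌈(23·29)/70⌉ = ⌈696/70⌉ − ⌈667/70⌉ = 10 − 10 = 0
n=24: ⌈(25·29)/70⌉ − ⌈(24·29)/70⌉ = ⌈725/70⌉ − ⌈696/70⌉ = 11 − 10 = 1
n=25: ⌈(26·29)/70⌉ − ⌈(25·29)/70⌉ = ⌈754/70⌉ − ⌈725/70⌉ = 11 − 11 = 0
n=26: ⌈(27·29)/70⌉ − ⌈(26·29)/70⌉ = ⌈783/70⌉ − ⌈754/70⌉ = 12 − 11 = 1
n=27: ⌈(28·29)/70⌉ − ⌈(27·29)/70⌉ = ⌈812/70⌉ − ⌈783/70⌉ = 12 − 12 = 0
n=28: ⌈(29·29)/70⌉ − ⌈(28·29)/70⌉ = ⌈841/70⌉ − ⌈812/70⌉ = 13 − 12 = 1
n=29: ⌈(30·29)/70⌉ − ⌈(29·29)/70⌉ = ⌈870/70⌉ − ⌈841/70⌉ = 13 − 13 = 0
n=30: ⌈(31·29)/70⌉ − ⌈(30·29)/70⌉ = ⌈899/70⌉ − ⌈870/70⌉ = 13 − 13 = 0
n=31: ⌈(32·29)/70⌉ − ⌈(31·29)/70⌉ = ⌈928/70⌉ − ⌈899/70⌉ = 14 − 13 = 1
n=32: ⌈(33·29)/70⌉ − ⌈(32·29)/70⌉ = ⌈957/70⌉ − ⌈928/70⌉ = 14 − 14 = 0
n=33: ⌈(34·29)/70⌉ − ⌈(33·29)/70⌉ = ⌈986/70⌉ − ⌈957/70⌉ = 15 − 14 = 1
n=34: ⌈(35·29)/70⌉ − ⌈(34·29)/70⌉ = ⌈1015/70⌉ − ⌈986/70⌉ = 15 − 15 = 0
n=35: ⌈(36·29)/70⌉ − ⌈(35·29)/70⌉ = ⌈1044/70⌉ − ⌈1015/70⌉ = 15 − 15 = 0
n=36: ⌈(37·29)/70⌉ − ⌈(36·29)/70⌉ = ⌈1073/70⌉ − ⌈1044/70⌉ = 16 − 15 = 1
n=37: ⌈(38·29)/70⌉ − ⌈(37·29)/70⌉ = ⌈1102/70⌉ − ⌈1073/70⌉ = 16 − 16 = 0
n=38: ⌈(39·29)/70⌉ − ⌈(38·29)/70⌉ = ⌈1131/70⌉ − ⌈1102/70⌉ = 17 − 16 = 1
n=39: ⌈(40·29)/70⌉ − ⌈(39·29)/70⌉ = ⌈1160/70⌉ − ⌈1131/70⌉ = 17 − 17 = 0
n=40: ⌈(41·29)/70⌉ − ⌈(40·29)/70⌉ = ⌈1189/70⌉ − ⌈1160/70⌉ = 17 − 17 = 0
n=41: ⌈(42·29)/70⌉ − ⌈(41·29)/70⌉ = ⌈1218/70⌉ − ⌈1189/70⌉ = 18 − 17 = 1
n=42: ⌈(43·29)/70⌉ − ⌈(42·29)/70⌉ = ⌈1247/70⌉ − ⌈1218/70⌉ = 18 − 18 = 0
n=43: ⌈(44·29)/70⌉ − ⌈(43·29)/70⌉ = ⌈1276/70⌉ − ⌈1247/70⌉ = 19 − 18 = 1
n=44: ⌈(45·29)/70⌉ − ⌈(44·29)/70⌉ = ⌈1305/70⌉ − ⌈1276/70⌉ = 19 − 19 = 0
n=45: ⌈(46·29)/70⌉ − ⌈(45·29)/70⌉ = ⌈1334/70⌉ − ⌈1305/70⌉ = 20 − 19 = 1
n=46: ⌈(47·29)/70⌉ − ⌈(46·29)/70⌉ = ⌈1363/70⌉ − ⌈1334/70⌉ = 20 − 20 = 0
n=47: ⌈(48·29)/70⌉ − ⌈(47·29)/70⌉ = ⌈1392/70⌉ − ⌈1363/70⌉ = 20 − 20 = 0
n=48: ⌈(49·29)/70⌉ − ⌈(48·29)/70⌉ = ⌈1421/70⌉ − ⌈1392/70⌉ = 21 − 20 = 1
n=49: ⌈(50·29)/70⌉ − ⌈(49·29)/70⌉ = ⌈1450/70⌉ − ⌈1421/70⌉ = 21 − 21 = 0
n=50: ⌈(51·29)/70⌉ − ⌈(50·29)/70⌉ = ⌈1479/70⌉ − ⌈1450/70⌉ = 22 − 21 = 1
n=51: ⌈(52·29)/70⌉ − ⌈(51·29)/70⌉ = ⌈1508/70⌉ − ⌈1479/70⌉ = 22 − 22 = 0
n=52: ⌈(53·29)/70⌉ − ⌈(52·29)/70⌉ = ⌈1537/70⌉ − ⌈1508/70⌉ = 22 − 22 = 0
n=53: ⌈(54·29)/70⌉ − ⌈(53·29)/70⌉ = ⌈1566/70⌉ − ⌈1537/70⌉ = 23 − 22 = 1
n=54: ⌈(55·29)/70⌉ − ⌈(54·29)/70⌉ = ⌈1595/70⌉ − ⌈1566/70⌉ = 23 − 23 = 0
n=55: ⌈(56·29)/70⌉ − ⌈(55·29)/70⌉ = ⌈1624/70⌉ − ⌈1595/70⌉ = 24 − 23 = 1
n=56: ⌈(57·29)/70⌉ − ⌈(56·29)/70⌉ = ⌈1653/70⌉ − ⌈1624/70⌉ = 24 − 24 = 0
n=57: ⌈(58·29)/70⌉ − ⌈(57·29)/70⌉ = ⌈1682/70⌉ − ⌈1653/70⌉ = 25 − 24 = 1
n=58: ⌈(59·29)/70⌉ − ⌈(58·29)/70⌉ = ⌈1711/70⌉ − ⌈1682/70⌉ = 25 − 25 = 0
n=59: ⌈(60·29)/70⌉ − ⌈(59·29)/70⌉ = ⌈1740/70⌉ − ⌈1711/70⌉ = 25 − 25 = 0
n=60: ⌈(61·29)/70⌉ − ⌈(60·29)/70⌉ = ⌈1769/70⌉ − ⌈1740/70⌉ = 26 − 25 = 1
n=61: ⌈(62·29)/70⌉ − ⌈(61·29)/70⌉ = ⌈1798/70⌉ − ⌈1769/70⌉ = 26 − 26 = 0
n=62: ⌈(63·29)/70⌉ − ⌈(62·29)/70⌉ = ⌈1827/70⌉ − ⌈1798/70⌉ = 27 − 26 = 1
n=63: ⌈(64·29)/70⌉ − ⌈(63·29)/70⌉ = ⌈1856/70⌉ − ⌈1827/70⌉ = 27 − 27 = 0
n=64: ⌈(65·29)/70⌉ − ⌈(64·29)/70⌉ = ⌈1885/70⌉ − ⌈1856/70⌉ = 27 − 27 = 0
n=65: ⌈(66·29)/70⌉ − ⌈(65·29)/70⌉ = ⌈1914/70⌉ − ⌈1885/70⌉ = 28 − 27 = 1
n=66: ⌈(67·29)/70⌉ − ⌈(66·29)/70⌉ = ⌈1943/70⌉ − ⌈1914/70⌉ = 28 − 28 = 0
n=67: ⌈(68·29)/70⌉ − ⌈(67·29)/70⌉ = ⌈1972/70⌉ − ⌈1943/70⌉ = 29 − 28 = 1
n=68: ⌈(69·29)/70⌉ − ⌈(68·29)/70⌉ = ⌈2001/70⌉ − ⌈1972/70⌉ = 29 − 29 = 0
n=69: ⌈(70·29)/70⌉ − ⌈(69·29)/70⌉ = ⌈2030/70⌉ − ⌈2001/70⌉ = 29 − 29 = 0
n=70: ⌈(71·29)/70⌉ − ⌈(70·29)/70⌉ = ⌈2059/70⌉ − ⌈2030/70⌉ = 30 − 29 = 1
n=71: ⌈(72·29)/70⌉ − ⌈(71·29)/70⌉ = ⌈2088/70⌉ − ⌈2059/70⌉ = 30 − 30 = 0
n=72: ⌈(73·29)/70⌉ − ⌈(72·29)/70⌉ = ⌈2117/70⌉ − ⌈2088/70⌉ = 31 − 30 = 1
n=73: ⌈(74·29)/70⌉ − ⌈(73·29)/70⌉ = ⌈2146/70⌉ − ⌈2117/70⌉ = 31 − 31 = 0
n=74: ⌈(75·29)/70⌉ − ⌈(74·29)/70⌉ = ⌈2175/70⌉ − ⌈2146/70⌉ = 32 − 31 = 1
n=75: ⌈(76·29)/70⌉ − ⌈(75·29)/70⌉ = ⌈2204/70⌉ − ⌈2175/70⌉ = 32 − 32 = 0
n=76: ⌈(77·29)/70⌉ − ⌈(76·29)/70⌉ = ⌈2233/70⌉ − ⌈2204/70⌉ = 32 − 32 = 0
n=77: ⌈(78·29)/70⌉ − ⌈(77·29)/70⌉ = ⌈2262/70⌉ − ⌈2233/70⌉ = 33 − 32 = 1
n=78: ⌈(79·29)/70⌉ − ⌈(78·29)/70⌉ = ⌈2291/70⌉ − ⌈2262/70⌉ = 33 − 33 = 0


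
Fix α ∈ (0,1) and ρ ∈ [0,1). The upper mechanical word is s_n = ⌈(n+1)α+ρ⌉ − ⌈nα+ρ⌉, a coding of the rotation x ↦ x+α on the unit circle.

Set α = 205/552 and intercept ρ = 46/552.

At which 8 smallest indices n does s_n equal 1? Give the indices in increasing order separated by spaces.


n=0: ⌈251/552⌉−⌈46/552⌉ = 1−1 = 0
n=1: ⌈456/552⌉−⌈251/552⌉ = 1−1 = 0
n=2: ⌈661/552⌉−⌈456/552⌉ = 2−1 = 1  ← one
n=3: ⌈866/552⌉−⌈661/552⌉ = 2−2 = 0
n=4: ⌈1071/552⌉−⌈866/552⌉ = 2−2 = 0
n=5: ⌈1276/552⌉−⌈1071/552⌉ = 3−2 = 1  ← one
n=6: ⌈1481/552⌉−⌈1276/552⌉ = 3−3 = 0
n=7: ⌈1686/552⌉−⌈1481/552⌉ = 4−3 = 1  ← one
n=8: ⌈1891/552⌉−⌈1686/552⌉ = 4−4 = 0
n=9: ⌈2096/552⌉−⌈1891/552⌉ = 4−4 = 0
n=10: ⌈2301/552⌉−⌈2096/552⌉ = 5−4 = 1  ← one
n=11: ⌈2506/552⌉−⌈2301/552⌉ = 5−5 = 0
n=12: ⌈2711/552⌉−⌈2506/552⌉ = 5−5 = 0
n=13: ⌈2916/552⌉−⌈2711/552⌉ = 6−5 = 1  ← one
n=14: ⌈3121/552⌉−⌈2916/552⌉ = 6−6 = 0
n=15: ⌈3326/552⌉−⌈3121/552⌉ = 7−6 = 1  ← one
n=16: ⌈3531/552⌉−⌈3326/552⌉ = 7−7 = 0
n=17: ⌈3736/552⌉−⌈3531/552⌉ = 7−7 = 0
n=18: ⌈3941/552⌉−⌈3736/552⌉ = 8−7 = 1  ← one
n=19: ⌈4146/552⌉−⌈3941/552⌉ = 8−8 = 0
n=20: ⌈4351/552⌉−⌈4146/552⌉ = 8−8 = 0
n=21: ⌈4556/552⌉−⌈4351/552⌉ = 9−8 = 1  ← one
positions of the first 8 ones: 2 5 7 10 13 15 18 21

2 5 7 10 13 15 18 21


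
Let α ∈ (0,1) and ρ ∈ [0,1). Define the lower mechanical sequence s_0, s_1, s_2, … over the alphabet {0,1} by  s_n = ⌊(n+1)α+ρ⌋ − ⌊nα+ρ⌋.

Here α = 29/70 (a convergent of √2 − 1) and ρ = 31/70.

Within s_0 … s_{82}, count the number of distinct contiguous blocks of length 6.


7

t_n = ⌊(n·29+31)/70⌋ for n = 0 … 83:
  n=0…9: ⌊31/70⌋=0 ⌊60/70⌋=0 ⌊89/70⌋=1 ⌊118/70⌋=1 ⌊147/70⌋=2 ⌊176/70⌋=2 ⌊205/70⌋=2 ⌊234/70⌋=3 ⌊263/70⌋=3 ⌊292/70⌋=4
  n=10…19: ⌊321/70⌋=4 ⌊350/70⌋=5 ⌊379/70⌋=5 ⌊408/70⌋=5 ⌊437/70⌋=6 ⌊466/70⌋=6 ⌊495/70⌋=7 ⌊524/70⌋=7 ⌊553/70⌋=7 ⌊582/70⌋=8
  n=20…29: ⌊611/70⌋=8 ⌊640/70⌋=9 ⌊669/70⌋=9 ⌊698/70⌋=9 ⌊727/70⌋=10 ⌊756/70⌋=10 ⌊785/70⌋=11 ⌊814/70⌋=11 ⌊843/70⌋=12 ⌊872/70⌋=12
  n=30…39: ⌊901/70⌋=12 ⌊930/70⌋=13 ⌊959/70⌋=13 ⌊988/70⌋=14 ⌊1017/70⌋=14 ⌊1046/70⌋=14 ⌊1075/70⌋=15 ⌊1104/70⌋=15 ⌊1133/70⌋=16 ⌊1162/70⌋=16
  n=40…49: ⌊1191/70⌋=17 ⌊1220/70⌋=17 ⌊1249/70⌋=17 ⌊1278/70⌋=18 ⌊1307/70⌋=18 ⌊1336/70⌋=19 ⌊1365/70⌋=19 ⌊1394/70⌋=19 ⌊1423/70⌋=20 ⌊1452/70⌋=20
  n=50…59: ⌊1481/70⌋=21 ⌊1510/70⌋=21 ⌊1539/70⌋=21 ⌊1568/70⌋=22 ⌊1597/70⌋=22 ⌊1626/70⌋=23 ⌊1655/70⌋=23 ⌊1684/70⌋=24 ⌊1713/70⌋=24 ⌊1742/70⌋=24
  n=60…69: ⌊1771/70⌋=25 ⌊1800/70⌋=25 ⌊1829/70⌋=26 ⌊1858/70⌋=26 ⌊1887/70⌋=26 ⌊1916/70⌋=27 ⌊1945/70⌋=27 ⌊1974/70⌋=28 ⌊2003/70⌋=28 ⌊2032/70⌋=29
  n=70…79: ⌊2061/70⌋=29 ⌊2090/70⌋=29 ⌊2119/70⌋=30 ⌊2148/70⌋=30 ⌊2177/70⌋=31 ⌊2206/70⌋=31 ⌊2235/70⌋=31 ⌊2264/70⌋=32 ⌊2293/70⌋=32 ⌊2322/70⌋=33
  n=80…83: ⌊2351/70⌋=33 ⌊2380/70⌋=34 ⌊2409/70⌋=34 ⌊2438/70⌋=34
s_n = t_(n+1) − t_n for n = 0 … 82 gives
prefix = 01010010101001010010100101010010100101010010100101001010100101001010100101001010100
slide a length-6 window over [0..5] … [77..82] (78 windows); first occurrence of each distinct factor:
  [  0..  5] 010100
  [  1..  6] 101001
  [  2..  7] 010010
  [  3..  8] 100101
  [  4..  9] 001010
  [  5.. 10] 010101
  [  6.. 11] 101010
  (the other 71 windows repeat one of these)
distinct factors: {001010, 010010, 010100, 010101, 100101, 101001, 101010}
count = 7  (Sturmian bound for length 6 is 7)


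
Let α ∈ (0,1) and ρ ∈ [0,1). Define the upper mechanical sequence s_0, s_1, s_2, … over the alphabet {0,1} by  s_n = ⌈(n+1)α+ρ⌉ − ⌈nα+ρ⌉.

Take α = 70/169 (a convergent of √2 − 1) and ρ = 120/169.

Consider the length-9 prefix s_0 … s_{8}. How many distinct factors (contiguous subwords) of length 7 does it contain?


t_n = ⌈(n·70+120)/169⌉ for n = 0 … 9:
  n=0…9: ⌈120/169⌉=1 ⌈190/169⌉=2 ⌈260/169⌉=2 ⌈330/169⌉=2 ⌈400/169⌉=3 ⌈470/169⌉=3 ⌈540/169⌉=4 ⌈610/169⌉=4 ⌈680/169⌉=5 ⌈750/169⌉=5
s_n = t_(n+1) − t_n for n = 0 … 8 gives
prefix = 100101010
slide a length-7 window over [0..6] … [2..8] (3 windows); first occurrence of each distinct factor:
  [  0..  6] 1001010
  [  1..  7] 0010101
  [  2..  8] 0101010
distinct factors: {0010101, 0101010, 1001010}
count = 3  (Sturmian bound for length 7 is 8)

3


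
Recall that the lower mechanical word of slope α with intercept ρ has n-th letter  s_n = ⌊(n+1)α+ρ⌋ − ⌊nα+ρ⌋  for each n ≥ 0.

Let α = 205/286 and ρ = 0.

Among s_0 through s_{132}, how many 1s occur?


#1s = Σ_{n=0}^{132} s_n = Σ_{n=0}^{132} (⌊(n+1)α+ρ⌋ − ⌊nα+ρ⌋)
the sum telescopes: every ⌊nα+ρ⌋ with 0 < n < 133 appears once with + and once with −, leaving ⌊133α+ρ⌋ − ⌊0·α+ρ⌋
133α + ρ = (133·205) / 286 = 27265/286
ρ = 0/286
⌊27265/286⌋ = 95,  ⌊0/286⌋ = 0
#1s = 95 − 0 = 95

95


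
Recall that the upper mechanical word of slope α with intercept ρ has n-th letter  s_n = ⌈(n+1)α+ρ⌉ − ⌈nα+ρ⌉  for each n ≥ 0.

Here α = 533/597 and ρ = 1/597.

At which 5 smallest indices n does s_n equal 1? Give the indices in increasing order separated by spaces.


n=0: ⌈534/597⌉−⌈1/597⌉ = 1−1 = 0
n=1: ⌈1067/597⌉−⌈534/597⌉ = 2−1 = 1  ← one
n=2: ⌈1600/597⌉−⌈1067/597⌉ = 3−2 = 1  ← one
n=3: ⌈2133/597⌉−⌈1600/597⌉ = 4−3 = 1  ← one
n=4: ⌈2666/597⌉−⌈2133/597⌉ = 5−4 = 1  ← one
n=5: ⌈3199/597⌉−⌈2666/597⌉ = 6−5 = 1  ← one
positions of the first 5 ones: 1 2 3 4 5

1 2 3 4 5


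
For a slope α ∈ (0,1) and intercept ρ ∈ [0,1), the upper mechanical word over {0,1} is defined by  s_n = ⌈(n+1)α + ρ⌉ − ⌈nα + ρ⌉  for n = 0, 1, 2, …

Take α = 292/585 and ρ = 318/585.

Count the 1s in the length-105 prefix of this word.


#1s = Σ_{n=0}^{104} s_n = Σ_{n=0}^{104} (⌈(n+1)α+ρ⌉ − ⌈nα+ρ⌉)
the sum telescopes: every ⌈nα+ρ⌉ with 0 < n < 105 appears once with + and once with −, leaving ⌈105α+ρ⌉ − ⌈0·α+ρ⌉
105α + ρ = (105·292 + 318) / 585 = 30978/585
ρ = 318/585
⌈30978/585⌉ = 53,  ⌈318/585⌉ = 1
#1s = 53 − 1 = 52

52


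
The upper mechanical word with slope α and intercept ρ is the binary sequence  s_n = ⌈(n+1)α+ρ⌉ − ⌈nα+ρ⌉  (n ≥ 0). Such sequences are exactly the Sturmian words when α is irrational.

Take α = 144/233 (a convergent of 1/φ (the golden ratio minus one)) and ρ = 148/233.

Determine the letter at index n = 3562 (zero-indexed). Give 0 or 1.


0

(n+1)α + ρ = (3563·144 + 148) / 233 = 513220/233
nα + ρ     = (3562·144 + 148) / 233 = 513076/233
⌈513220/233⌉ = 2203,  ⌈513076/233⌉ = 2203
s_{3562} = 2203 − 2203 = 0


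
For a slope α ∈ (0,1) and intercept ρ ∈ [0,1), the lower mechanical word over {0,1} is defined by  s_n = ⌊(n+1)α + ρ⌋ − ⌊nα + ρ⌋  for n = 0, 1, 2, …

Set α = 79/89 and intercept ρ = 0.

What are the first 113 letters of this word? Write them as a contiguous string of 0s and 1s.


01111111011111111011111111011111111011111111011111111011111111011111111011111111011111111011111110111111110111111

n=0: ⌊(1·79)/89⌋ − ⌊(0·79)/89⌋ = ⌊79/89⌋ − ⌊0/89⌋ = 0 − 0 = 0
n=1: ⌊(2·79)/89⌋ − ⌊(1·79)/89⌋ = ⌊158/89⌋ − ⌊79/89⌋ = 1 − 0 = 1
n=2: ⌊(3·79)/89⌋ − ⌊(2·79)/89⌋ = ⌊237/89⌋ − ⌊158/89⌋ = 2 − 1 = 1
n=3: ⌊(4·79)/89⌋ − ⌊(3·79)/89⌋ = ⌊316/89⌋ − ⌊237/89⌋ = 3 − 2 = 1
n=4: ⌊(5·79)/89⌋ − ⌊(4·79)/89⌋ = ⌊395/89⌋ − ⌊316/89⌋ = 4 − 3 = 1
n=5: ⌊(6·79)/89⌋ − ⌊(5·79)/89⌋ = ⌊474/89⌋ − ⌊395/89⌋ = 5 − 4 = 1
n=6: ⌊(7·79)/89⌋ − ⌊(6·79)/89⌋ = ⌊553/89⌋ − ⌊474/89⌋ = 6 − 5 = 1
n=7: ⌊(8·79)/89⌋ − ⌊(7·79)/89⌋ = ⌊632/89⌋ − ⌊553/89⌋ = 7 − 6 = 1
n=8: ⌊(9·79)/89⌋ − ⌊(8·79)/89⌋ = ⌊711/89⌋ − ⌊632/89⌋ = 7 − 7 = 0
n=9: ⌊(10·79)/89⌋ − ⌊(9·79)/89⌋ = ⌊790/89⌋ − ⌊711/89⌋ = 8 − 7 = 1
n=10: ⌊(11·79)/89⌋ − ⌊(10·79)/89⌋ = ⌊869/89⌋ − ⌊790/89⌋ = 9 − 8 = 1
n=11: ⌊(12·79)/89⌋ − ⌊(11·79)/89⌋ = ⌊948/89⌋ − ⌊869/89⌋ = 10 − 9 = 1
n=12: ⌊(13·79)/89⌋ − ⌊(12·79)/89⌋ = ⌊1027/89⌋ − ⌊948/89⌋ = 11 − 10 = 1
n=13: ⌊(14·79)/89⌋ − ⌊(13·79)/89⌋ = ⌊1106/89⌋ − ⌊1027/89⌋ = 12 − 11 = 1
n=14: ⌊(15·79)/89⌋ − ⌊(14·79)/89⌋ = ⌊1185/89⌋ − ⌊1106/89⌋ = 13 − 12 = 1
n=15: ⌊(16·79)/89⌋ − ⌊(15·79)/89⌋ = ⌊1264/89⌋ − ⌊1185/89⌋ = 14 − 13 = 1
n=16: ⌊(17·79)/89⌋ − ⌊(16·79)/89⌋ = ⌊1343/89⌋ − ⌊1264/89⌋ = 15 − 14 = 1
n=17: ⌊(18·79)/89⌋ − ⌊(17·79)/89⌋ = ⌊1422/89⌋ − ⌊1343/89⌋ = 15 − 15 = 0
n=18: ⌊(19·79)/89⌋ − ⌊(18·79)/89⌋ = ⌊1501/89⌋ − ⌊1422/89⌋ = 16 − 15 = 1
n=19: ⌊(20·79)/89⌋ − ⌊(19·79)/89⌋ = ⌊1580/89⌋ − ⌊1501/89⌋ = 17 − 16 = 1
n=20: ⌊(21·79)/89⌋ − ⌊(20·79)/89⌋ = ⌊1659/89⌋ − ⌊1580/89⌋ = 18 − 17 = 1
n=21: ⌊(22·79)/89⌋ − ⌊(21·79)/89⌋ = ⌊1738/89⌋ − ⌊1659/89⌋ = 19 − 18 = 1
n=22: ⌊(23·79)/89⌋ − ⌊(22·79)/89⌋ = ⌊1817/89⌋ − ⌊1738/89⌋ = 20 − 19 = 1
n=23: ⌊(24·79)/89⌋ − ⌊(23·79)/89⌋ = ⌊1896/89⌋ − ⌊1817/89⌋ = 21 − 20 = 1
n=24: ⌊(25·79)/89⌋ − ⌊(24·79)/89⌋ = ⌊1975/89⌋ − ⌊1896/89⌋ = 22 − 21 = 1
n=25: ⌊(26·79)/89⌋ − ⌊(25·79)/89⌋ = ⌊2054/89⌋ − ⌊1975/89⌋ = 23 − 22 = 1
n=26: ⌊(27·79)/89⌋ − ⌊(26·79)/89⌋ = ⌊2133/89⌋ − ⌊2054/89⌋ = 23 − 23 = 0
n=27: ⌊(28·79)/89⌋ − ⌊(27·79)/89⌋ = ⌊2212/89⌋ − ⌊2133/89⌋ = 24 − 23 = 1
n=28: ⌊(29·79)/89⌋ − ⌊(28·79)/89⌋ = ⌊2291/89⌋ − ⌊2212/89⌋ = 25 − 24 = 1
n=29: ⌊(30·79)/89⌋ − ⌊(29·79)/89⌋ = ⌊2370/89⌋ − ⌊2291/89⌋ = 26 − 25 = 1
n=30: ⌊(31·79)/89⌋ − ⌊(30·79)/89⌋ = ⌊2449/89⌋ − ⌊2370/89⌋ = 27 − 26 = 1
n=31: ⌊(32·79)/89⌋ − ⌊(31·79)/89⌋ = ⌊2528/89⌋ − ⌊2449/89⌋ = 28 − 27 = 1
n=32: ⌊(33·79)/89⌋ − ⌊(32·79)/89⌋ = ⌊2607/89⌋ − ⌊2528/89⌋ = 29 − 28 = 1
n=33: ⌊(34·79)/89⌋ − ⌊(33·79)/89⌋ = ⌊2686/89⌋ − ⌊2607/89⌋ = 30 − 29 = 1
n=34: ⌊(35·79)/89⌋ − ⌊(34·79)/89⌋ = ⌊2765/89⌋ − ⌊2686/89⌋ = 31 − 30 = 1
n=35: ⌊(36·79)/89⌋ − ⌊(35·79)/89⌋ = ⌊2844/89⌋ − ⌊2765/89⌋ = 31 − 31 = 0
n=36: ⌊(37·79)/89⌋ − ⌊(36·79)/89⌋ = ⌊2923/89⌋ − ⌊2844/89⌋ = 32 − 31 = 1
n=37: ⌊(38·79)/89⌋ − ⌊(37·79)/89⌋ = ⌊3002/89⌋ − ⌊2923/89⌋ = 33 − 32 = 1
n=38: ⌊(39·79)/89⌋ − ⌊(38·79)/89⌋ = ⌊3081/89⌋ − ⌊3002/89⌋ = 34 − 33 = 1
n=39: ⌊(40·79)/89⌋ − ⌊(39·79)/89⌋ = ⌊3160/89⌋ − ⌊3081/89⌋ = 35 − 34 = 1
n=40: ⌊(41·79)/89⌋ − ⌊(40·79)/89⌋ = ⌊3239/89⌋ − ⌊3160/89⌋ = 36 − 35 = 1
n=41: ⌊(42·79)/89⌋ − ⌊(41·79)/89⌋ = ⌊3318/89⌋ − ⌊3239/89⌋ = 37 − 36 = 1
n=42: ⌊(43·79)/89⌋ − ⌊(42·79)/89⌋ = ⌊3397/89⌋ − ⌊3318/89⌋ = 38 − 37 = 1
n=43: ⌊(44·79)/89⌋ − ⌊(43·79)/89⌋ = ⌊3476/89⌋ − ⌊3397/89⌋ = 39 − 38 = 1
n=44: ⌊(45·79)/89⌋ − ⌊(44·79)/89⌋ = ⌊3555/89⌋ − ⌊3476/89⌋ = 39 − 39 = 0
n=45: ⌊(46·79)/89⌋ − ⌊(45·79)/89⌋ = ⌊3634/89⌋ − ⌊3555/89⌋ = 40 − 39 = 1
n=46: ⌊(47·79)/89⌋ − ⌊(46·79)/89⌋ = ⌊3713/89⌋ − ⌊3634/89⌋ = 41 − 40 = 1
n=47: ⌊(48·79)/89⌋ − ⌊(47·79)/89⌋ = ⌊3792/89⌋ − ⌊3713/89⌋ = 42 − 41 = 1
n=48: ⌊(49·79)/89⌋ − ⌊(48·79)/89⌋ = ⌊3871/89⌋ − ⌊3792/89⌋ = 43 − 42 = 1
n=49: ⌊(50·79)/89⌋ − ⌊(49·79)/89⌋ = ⌊3950/89⌋ − ⌊3871/89⌋ = 44 − 43 = 1
n=50: ⌊(51·79)/89⌋ − ⌊(50·79)/89⌋ = ⌊4029/89⌋ − ⌊3950/89⌋ = 45 − 44 = 1
n=51: ⌊(52·79)/89⌋ − ⌊(51·79)/89⌋ = ⌊4108/89⌋ − ⌊4029/89⌋ = 46 − 45 = 1
n=52: ⌊(53·79)/89⌋ − ⌊(52·79)/89⌋ = ⌊4187/89⌋ − ⌊4108/89⌋ = 47 − 46 = 1
n=53: ⌊(54·79)/89⌋ − ⌊(53·79)/89⌋ = ⌊4266/89⌋ − ⌊4187/89⌋ = 47 − 47 = 0
n=54: ⌊(55·79)/89⌋ − ⌊(54·79)/89⌋ = ⌊4345/89⌋ − ⌊4266/89⌋ = 48 − 47 = 1
n=55: ⌊(56·79)/89⌋ − ⌊(55·79)/89⌋ = ⌊4424/89⌋ − ⌊4345/89⌋ = 49 − 48 = 1
n=56: ⌊(57·79)/89⌋ − ⌊(56·79)/89⌋ = ⌊4503/89⌋ − ⌊4424/89⌋ = 50 − 49 = 1
n=57: ⌊(58·79)/89⌋ − ⌊(57·79)/89⌋ = ⌊4582/89⌋ − ⌊4503/89⌋ = 51 − 50 = 1
n=58: ⌊(59·79)/89⌋ − ⌊(58·79)/89⌋ = ⌊4661/89⌋ − ⌊4582/89⌋ = 52 − 51 = 1
n=59: ⌊(60·79)/89⌋ − ⌊(59·79)/89⌋ = ⌊4740/89⌋ − ⌊4661/89⌋ = 53 − 52 = 1
n=60: ⌊(61·79)/89⌋ − ⌊(60·79)/89⌋ = ⌊4819/89⌋ − ⌊4740/89⌋ = 54 − 53 = 1
n=61: ⌊(62·79)/89⌋ − ⌊(61·79)/89⌋ = ⌊4898/89⌋ − ⌊4819/89⌋ = 55 − 54 = 1
n=62: ⌊(63·79)/89⌋ − ⌊(62·79)/89⌋ = ⌊4977/89⌋ − ⌊4898/89⌋ = 55 − 55 = 0
n=63: ⌊(64·79)/89⌋ − ⌊(63·79)/89⌋ = ⌊5056/89⌋ − ⌊4977/89⌋ = 56 − 55 = 1
n=64: ⌊(65·79)/89⌋ − ⌊(64·79)/89⌋ = ⌊5135/89⌋ − ⌊5056/89⌋ = 57 − 56 = 1
n=65: ⌊(66·79)/89⌋ − ⌊(65·79)/89⌋ = ⌊5214/89⌋ − ⌊5135/89⌋ = 58 − 57 = 1
n=66: ⌊(67·79)/89⌋ − ⌊(66·79)/89⌋ = ⌊5293/89⌋ − ⌊5214/89⌋ = 59 − 58 = 1
n=67: ⌊(68·79)/89⌋ − ⌊(67·79)/89⌋ = ⌊5372/89⌋ − ⌊5293/89⌋ = 60 − 59 = 1
n=68: ⌊(69·79)/89⌋ − ⌊(68·79)/89⌋ = ⌊5451/89⌋ − ⌊5372/89⌋ = 61 − 60 = 1
n=69: ⌊(70·79)/89⌋ − ⌊(69·79)/89⌋ = ⌊5530/89⌋ − ⌊5451/89⌋ = 62 − 61 = 1
n=70: ⌊(71·79)/89⌋ − ⌊(70·79)/89⌋ = ⌊5609/89⌋ − ⌊5530/89⌋ = 63 − 62 = 1
n=71: ⌊(72·79)/89⌋ − ⌊(71·79)/89⌋ = ⌊5688/89⌋ − ⌊5609/89⌋ = 63 − 63 = 0
n=72: ⌊(73·79)/89⌋ − ⌊(72·79)/89⌋ = ⌊5767/89⌋ − ⌊5688/89⌋ = 64 − 63 = 1
n=73: ⌊(74·79)/89⌋ − ⌊(73·79)/89⌋ = ⌊5846/89⌋ − ⌊5767/89⌋ = 65 − 64 = 1
n=74: ⌊(75·79)/89⌋ − ⌊(74·79)/89⌋ = ⌊5925/89⌋ − ⌊5846/89⌋ = 66 − 65 = 1
n=75: ⌊(76·79)/89⌋ − ⌊(75·79)/89⌋ = ⌊6004/89⌋ − ⌊5925/89⌋ = 67 − 66 = 1
n=76: ⌊(77·79)/89⌋ − ⌊(76·79)/89⌋ = ⌊6083/89⌋ − ⌊6004/89⌋ = 68 − 67 = 1
n=77: ⌊(78·79)/89⌋ − ⌊(77·79)/89⌋ = ⌊6162/89⌋ − ⌊6083/89⌋ = 69 − 68 = 1
n=78: ⌊(79·79)/89⌋ − ⌊(78·79)/89⌋ = ⌊6241/89⌋ − ⌊6162/89⌋ = 70 − 69 = 1
n=79: ⌊(80·79)/89⌋ − ⌊(79·79)/89⌋ = ⌊6320/89⌋ − ⌊6241/89⌋ = 71 − 70 = 1
n=80: ⌊(81·79)/89⌋ − ⌊(80·79)/89⌋ = ⌊6399/89⌋ − ⌊6320/89⌋ = 71 − 71 = 0
n=81: ⌊(82·79)/89⌋ − ⌊(81·79)/89⌋ = ⌊6478/89⌋ − ⌊6399/89⌋ = 72 − 71 = 1
n=82: ⌊(83·79)/89⌋ − ⌊(82·79)/89⌋ = ⌊6557/89⌋ − ⌊6478/89⌋ = 73 − 72 = 1
n=83: ⌊(84·79)/89⌋ − ⌊(83·79)/89⌋ = ⌊6636/89⌋ − ⌊6557/89⌋ = 74 − 73 = 1
n=84: ⌊(85·79)/89⌋ − ⌊(84·79)/89⌋ = ⌊6715/89⌋ − ⌊6636/89⌋ = 75 − 74 = 1
n=85: ⌊(86·79)/89⌋ − ⌊(85·79)/89⌋ = ⌊6794/89⌋ − ⌊6715/89⌋ = 76 − 75 = 1
n=86: ⌊(87·79)/89⌋ − ⌊(86·79)/89⌋ = ⌊6873/89⌋ − ⌊6794/89⌋ = 77 − 76 = 1
n=87: ⌊(88·79)/89⌋ − ⌊(87·79)/89⌋ = ⌊6952/89⌋ − ⌊6873/89⌋ = 78 − 77 = 1
n=88: ⌊(89·79)/89⌋ − ⌊(88·79)/89⌋ = ⌊7031/89⌋ − ⌊6952/89⌋ = 79 − 78 = 1
n=89: ⌊(90·79)/89⌋ − ⌊(89·79)/89⌋ = ⌊7110/89⌋ − ⌊7031/89⌋ = 79 − 79 = 0
n=90: ⌊(91·79)/89⌋ − ⌊(90·79)/89⌋ = ⌊7189/89⌋ − ⌊7110/89⌋ = 80 − 79 = 1
n=91: ⌊(92·79)/89⌋ − ⌊(91·79)/89⌋ = ⌊7268/89⌋ − ⌊7189/89⌋ = 81 − 80 = 1
n=92: ⌊(93·79)/89⌋ − ⌊(92·79)/89⌋ = ⌊7347/89⌋ − ⌊7268/89⌋ = 82 − 81 = 1
n=93: ⌊(94·79)/89⌋ − ⌊(93·79)/89⌋ = ⌊7426/89⌋ − ⌊7347/89⌋ = 83 − 82 = 1
n=94: ⌊(95·79)/89⌋ − ⌊(94·79)/89⌋ = ⌊7505/89⌋ − ⌊7426/89⌋ = 84 − 83 = 1
n=95: ⌊(96·79)/89⌋ − ⌊(95·79)/89⌋ = ⌊7584/89⌋ − ⌊7505/89⌋ = 85 − 84 = 1
n=96: ⌊(97·79)/89⌋ − ⌊(96·79)/89⌋ = ⌊7663/89⌋ − ⌊7584/89⌋ = 86 − 85 = 1
n=97: ⌊(98·79)/89⌋ − ⌊(97·79)/89⌋ = ⌊7742/89⌋ − ⌊7663/89⌋ = 86 − 86 = 0
n=98: ⌊(99·79)/89⌋ − ⌊(98·79)/89⌋ = ⌊7821/89⌋ − ⌊7742/89⌋ = 87 − 86 = 1
n=99: ⌊(100·79)/89⌋ − ⌊(99·79)/89⌋ = ⌊7900/89⌋ − ⌊7821/89⌋ = 88 − 87 = 1
n=100: ⌊(101·79)/89⌋ − ⌊(100·79)/89⌋ = ⌊7979/89⌋ − ⌊7900/89⌋ = 89 − 88 = 1
n=101: ⌊(102·79)/89⌋ − ⌊(101·79)/89⌋ = ⌊8058/89⌋ − ⌊7979/89⌋ = 90 − 89 = 1
n=102: ⌊(103·79)/89⌋ − ⌊(102·79)/89⌋ = ⌊8137/89⌋ − ⌊8058/89⌋ = 91 − 90 = 1
n=103: ⌊(104·79)/89⌋ − ⌊(103·79)/89⌋ = ⌊8216/89⌋ − ⌊8137/89⌋ = 92 − 91 = 1
n=104: ⌊(105·79)/89⌋ − ⌊(104·79)/89⌋ = ⌊8295/89⌋ − ⌊8216/89⌋ = 93 − 92 = 1
n=105: ⌊(106·79)/89⌋ − ⌊(105·79)/89⌋ = ⌊8374/89⌋ − ⌊8295/89⌋ = 94 − 93 = 1
n=106: ⌊(107·79)/89⌋ − ⌊(106·79)/89⌋ = ⌊8453/89⌋ − ⌊8374/89⌋ = 94 − 94 = 0
n=107: ⌊(108·79)/89⌋ − ⌊(107·79)/89⌋ = ⌊8532/89⌋ − ⌊8453/89⌋ = 95 − 94 = 1
n=108: ⌊(109·79)/89⌋ − ⌊(108·79)/89⌋ = ⌊8611/89⌋ − ⌊8532/89⌋ = 96 − 95 = 1
n=109: ⌊(110·79)/89⌋ − ⌊(109·79)/89⌋ = ⌊8690/89⌋ − ⌊8611/89⌋ = 97 − 96 = 1
n=110: ⌊(111·79)/89⌋ − ⌊(110·79)/89⌋ = ⌊8769/89⌋ − ⌊8690/89⌋ = 98 − 97 = 1
n=111: ⌊(112·79)/89⌋ − ⌊(111·79)/89⌋ = ⌊8848/89⌋ − ⌊8769/89⌋ = 99 − 98 = 1
n=112: ⌊(113·79)/89⌋ − ⌊(112·79)/89⌋ = ⌊8927/89⌋ − ⌊8848/89⌋ = 100 − 99 = 1


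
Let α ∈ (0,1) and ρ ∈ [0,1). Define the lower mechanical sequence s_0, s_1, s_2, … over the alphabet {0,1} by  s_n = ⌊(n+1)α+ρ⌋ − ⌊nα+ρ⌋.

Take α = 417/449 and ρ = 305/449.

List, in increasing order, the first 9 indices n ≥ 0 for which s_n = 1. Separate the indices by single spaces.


n=0: ⌊722/449⌋−⌊305/449⌋ = 1−0 = 1  ← one
n=1: ⌊1139/449⌋−⌊722/449⌋ = 2−1 = 1  ← one
n=2: ⌊1556/449⌋−⌊1139/449⌋ = 3−2 = 1  ← one
n=3: ⌊1973/449⌋−⌊1556/449⌋ = 4−3 = 1  ← one
n=4: ⌊2390/449⌋−⌊1973/449⌋ = 5−4 = 1  ← one
n=5: ⌊2807/449⌋−⌊2390/449⌋ = 6−5 = 1  ← one
n=6: ⌊3224/449⌋−⌊2807/449⌋ = 7−6 = 1  ← one
n=7: ⌊3641/449⌋−⌊3224/449⌋ = 8−7 = 1  ← one
n=8: ⌊4058/449⌋−⌊3641/449⌋ = 9−8 = 1  ← one
positions of the first 9 ones: 0 1 2 3 4 5 6 7 8

0 1 2 3 4 5 6 7 8


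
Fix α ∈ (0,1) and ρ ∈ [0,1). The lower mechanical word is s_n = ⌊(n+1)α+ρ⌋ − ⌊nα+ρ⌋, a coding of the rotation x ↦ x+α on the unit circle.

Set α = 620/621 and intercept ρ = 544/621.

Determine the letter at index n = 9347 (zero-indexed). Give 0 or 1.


(n+1)α + ρ = (9348·620 + 544) / 621 = 5796304/621
nα + ρ     = (9347·620 + 544) / 621 = 5795684/621
⌊5796304/621⌋ = 9333,  ⌊5795684/621⌋ = 9332
s_{9347} = 9333 − 9332 = 1

1


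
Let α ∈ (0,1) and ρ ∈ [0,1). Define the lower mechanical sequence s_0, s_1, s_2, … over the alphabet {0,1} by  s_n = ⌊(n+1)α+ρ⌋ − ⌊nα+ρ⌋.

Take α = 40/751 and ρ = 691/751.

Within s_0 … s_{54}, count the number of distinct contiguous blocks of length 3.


4

t_n = ⌊(n·40+691)/751⌋ for n = 0 … 55:
  n=0…9: ⌊691/751⌋=0 ⌊731/751⌋=0 ⌊771/751⌋=1 ⌊811/751⌋=1 ⌊851/751⌋=1 ⌊891/751⌋=1 ⌊931/751⌋=1 ⌊971/751⌋=1 ⌊1011/751⌋=1 ⌊1051/751⌋=1
  n=10…19: ⌊1091/751⌋=1 ⌊1131/751⌋=1 ⌊1171/751⌋=1 ⌊1211/751⌋=1 ⌊1251/751⌋=1 ⌊1291/751⌋=1 ⌊1331/751⌋=1 ⌊1371/751⌋=1 ⌊1411/751⌋=1 ⌊1451/751⌋=1
  n=20…29: ⌊1491/751⌋=1 ⌊1531/751⌋=2 ⌊1571/751⌋=2 ⌊1611/751⌋=2 ⌊1651/751⌋=2 ⌊1691/751⌋=2 ⌊1731/751⌋=2 ⌊1771/751⌋=2 ⌊1811/751⌋=2 ⌊1851/751⌋=2
  n=30…39: ⌊1891/751⌋=2 ⌊1931/751⌋=2 ⌊1971/751⌋=2 ⌊2011/751⌋=2 ⌊2051/751⌋=2 ⌊2091/751⌋=2 ⌊2131/751⌋=2 ⌊2171/751⌋=2 ⌊2211/751⌋=2 ⌊2251/751⌋=2
  n=40…49: ⌊2291/751⌋=3 ⌊2331/751⌋=3 ⌊2371/751⌋=3 ⌊2411/751⌋=3 ⌊2451/751⌋=3 ⌊2491/751⌋=3 ⌊2531/751⌋=3 ⌊2571/751⌋=3 ⌊2611/751⌋=3 ⌊2651/751⌋=3
  n=50…55: ⌊2691/751⌋=3 ⌊2731/751⌋=3 ⌊2771/751⌋=3 ⌊2811/751⌋=3 ⌊2851/751⌋=3 ⌊2891/751⌋=3
s_n = t_(n+1) − t_n for n = 0 … 54 gives
prefix = 0100000000000000000010000000000000000001000000000000000
slide a length-3 window over [0..2] … [52..54] (53 windows); first occurrence of each distinct factor:
  [  0..  2] 010
  [  1..  3] 100
  [  2..  4] 000
  [ 18.. 20] 001
  (the other 49 windows repeat one of these)
distinct factors: {000, 001, 010, 100}
count = 4  (Sturmian bound for length 3 is 4)


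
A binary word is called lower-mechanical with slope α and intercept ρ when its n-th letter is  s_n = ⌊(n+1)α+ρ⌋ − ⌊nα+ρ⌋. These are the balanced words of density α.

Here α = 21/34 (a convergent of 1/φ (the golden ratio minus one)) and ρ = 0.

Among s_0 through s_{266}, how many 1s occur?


#1s = Σ_{n=0}^{266} s_n = Σ_{n=0}^{266} (⌊(n+1)α+ρ⌋ − ⌊nα+ρ⌋)
the sum telescopes: every ⌊nα+ρ⌋ with 0 < n < 267 appears once with + and once with −, leaving ⌊267α+ρ⌋ − ⌊0·α+ρ⌋
267α + ρ = (267·21) / 34 = 5607/34
ρ = 0/34
⌊5607/34⌋ = 164,  ⌊0/34⌋ = 0
#1s = 164 − 0 = 164

164


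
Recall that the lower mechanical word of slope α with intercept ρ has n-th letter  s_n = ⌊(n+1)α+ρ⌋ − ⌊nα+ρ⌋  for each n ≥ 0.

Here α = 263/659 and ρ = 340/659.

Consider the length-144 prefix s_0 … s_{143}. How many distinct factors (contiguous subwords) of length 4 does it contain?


t_n = ⌊(n·263+340)/659⌋ for n = 0 … 144:
  n=0…9: ⌊340/659⌋=0 ⌊603/659⌋=0 ⌊866/659⌋=1 ⌊1129/659⌋=1 ⌊1392/659⌋=2 ⌊1655/659⌋=2 ⌊1918/659⌋=2 ⌊2181/659⌋=3 ⌊2444/659⌋=3 ⌊2707/659⌋=4
  n=10…19: ⌊2970/659⌋=4 ⌊3233/659⌋=4 ⌊3496/659⌋=5 ⌊3759/659⌋=5 ⌊4022/659⌋=6 ⌊4285/659⌋=6 ⌊4548/659⌋=6 ⌊4811/659⌋=7 ⌊5074/659⌋=7 ⌊5337/659⌋=8
  n=20…29: ⌊5600/659⌋=8 ⌊5863/659⌋=8 ⌊6126/659⌋=9 ⌊6389/659⌋=9 ⌊6652/659⌋=10 ⌊6915/659⌋=10 ⌊7178/659⌋=10 ⌊7441/659⌋=11 ⌊7704/659⌋=11 ⌊7967/659⌋=12
  n=30…39: ⌊8230/659⌋=12 ⌊8493/659⌋=12 ⌊8756/659⌋=13 ⌊9019/659⌋=13 ⌊9282/659⌋=14 ⌊9545/659⌋=14 ⌊9808/659⌋=14 ⌊10071/659⌋=15 ⌊10334/659⌋=15 ⌊10597/659⌋=16
  n=40…49: ⌊10860/659⌋=16 ⌊11123/659⌋=16 ⌊11386/659⌋=17 ⌊11649/659⌋=17 ⌊11912/659⌋=18 ⌊12175/659⌋=18 ⌊12438/659⌋=18 ⌊12701/659⌋=19 ⌊12964/659⌋=19 ⌊13227/659⌋=20
  n=50…59: ⌊13490/659⌋=20 ⌊13753/659⌋=20 ⌊14016/659⌋=21 ⌊14279/659⌋=21 ⌊14542/659⌋=22 ⌊14805/659⌋=22 ⌊15068/659⌋=22 ⌊15331/659⌋=23 ⌊15594/659⌋=23 ⌊15857/659⌋=24
  n=60…69: ⌊16120/659⌋=24 ⌊16383/659⌋=24 ⌊16646/659⌋=25 ⌊16909/659⌋=25 ⌊17172/659⌋=26 ⌊17435/659⌋=26 ⌊17698/659⌋=26 ⌊17961/659⌋=27 ⌊18224/659⌋=27 ⌊18487/659⌋=28
  n=70…79: ⌊18750/659⌋=28 ⌊19013/659⌋=28 ⌊19276/659⌋=29 ⌊19539/659⌋=29 ⌊19802/659⌋=30 ⌊20065/659⌋=30 ⌊20328/659⌋=30 ⌊20591/659⌋=31 ⌊20854/659⌋=31 ⌊21117/659⌋=32
  n=80…89: ⌊21380/659⌋=32 ⌊21643/659⌋=32 ⌊21906/659⌋=33 ⌊22169/659⌋=33 ⌊22432/659⌋=34 ⌊22695/659⌋=34 ⌊22958/659⌋=34 ⌊23221/659⌋=35 ⌊23484/659⌋=35 ⌊23747/659⌋=36
  n=90…99: ⌊24010/659⌋=36 ⌊24273/659⌋=36 ⌊24536/659⌋=37 ⌊24799/659⌋=37 ⌊25062/659⌋=38 ⌊25325/659⌋=38 ⌊25588/659⌋=38 ⌊25851/659⌋=39 ⌊26114/659⌋=39 ⌊26377/659⌋=40
  n=100…109: ⌊26640/659⌋=40 ⌊26903/659⌋=40 ⌊27166/659⌋=41 ⌊27429/659⌋=41 ⌊27692/659⌋=42 ⌊27955/659⌋=42 ⌊28218/659⌋=42 ⌊28481/659⌋=43 ⌊28744/659⌋=43 ⌊29007/659⌋=44
  n=110…119: ⌊29270/659⌋=44 ⌊29533/659⌋=44 ⌊29796/659⌋=45 ⌊30059/659⌋=45 ⌊30322/659⌋=46 ⌊30585/659⌋=46 ⌊30848/659⌋=46 ⌊31111/659⌋=47 ⌊31374/659⌋=47 ⌊31637/659⌋=48
  n=120…129: ⌊31900/659⌋=48 ⌊32163/659⌋=48 ⌊32426/659⌋=49 ⌊32689/659⌋=49 ⌊32952/659⌋=50 ⌊33215/659⌋=50 ⌊33478/659⌋=50 ⌊33741/659⌋=51 ⌊34004/659⌋=51 ⌊34267/659⌋=51
  n=130…139: ⌊34530/659⌋=52 ⌊34793/659⌋=52 ⌊35056/659⌋=53 ⌊35319/659⌋=53 ⌊35582/659⌋=53 ⌊35845/659⌋=54 ⌊36108/659⌋=54 ⌊36371/659⌋=55 ⌊36634/659⌋=55 ⌊36897/659⌋=55
  n=140…144: ⌊37160/659⌋=56 ⌊37423/659⌋=56 ⌊37686/659⌋=57 ⌊37949/659⌋=57 ⌊38212/659⌋=57
s_n = t_(n+1) − t_n for n = 0 … 143 gives
prefix = 010100101001010010100101001010010100101001010010100101001010010100101001010010100101001010010100101001010010100101001010010100100101001010010100
slide a length-4 window over [0..3] … [140..143] (141 windows); first occurrence of each distinct factor:
  [  0..  3] 0101
  [  1..  4] 1010
  [  2..  5] 0100
  [  3..  6] 1001
  [  4..  7] 0010
  (the other 136 windows repeat one of these)
distinct factors: {0010, 0100, 0101, 1001, 1010}
count = 5  (Sturmian bound for length 4 is 5)

5


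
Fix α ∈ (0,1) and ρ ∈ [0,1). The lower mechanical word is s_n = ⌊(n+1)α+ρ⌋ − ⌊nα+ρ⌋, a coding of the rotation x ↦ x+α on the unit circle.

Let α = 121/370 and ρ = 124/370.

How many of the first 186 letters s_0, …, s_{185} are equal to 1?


61

#1s = Σ_{n=0}^{185} s_n = Σ_{n=0}^{185} (⌊(n+1)α+ρ⌋ − ⌊nα+ρ⌋)
the sum telescopes: every ⌊nα+ρ⌋ with 0 < n < 186 appears once with + and once with −, leaving ⌊186α+ρ⌋ − ⌊0·α+ρ⌋
186α + ρ = (186·121 + 124) / 370 = 22630/370
ρ = 124/370
⌊22630/370⌋ = 61,  ⌊124/370⌋ = 0
#1s = 61 − 0 = 61


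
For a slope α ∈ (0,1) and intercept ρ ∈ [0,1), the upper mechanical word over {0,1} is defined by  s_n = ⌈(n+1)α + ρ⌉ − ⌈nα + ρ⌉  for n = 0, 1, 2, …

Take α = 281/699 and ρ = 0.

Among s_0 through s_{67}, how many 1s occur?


#1s = Σ_{n=0}^{67} s_n = Σ_{n=0}^{67} (⌈(n+1)α+ρ⌉ − ⌈nα+ρ⌉)
the sum telescopes: every ⌈nα+ρ⌉ with 0 < n < 68 appears once with + and once with −, leaving ⌈68α+ρ⌉ − ⌈0·α+ρ⌉
68α + ρ = (68·281) / 699 = 19108/699
ρ = 0/699
⌈19108/699⌉ = 28,  ⌈0/699⌉ = 0
#1s = 28 − 0 = 28

28


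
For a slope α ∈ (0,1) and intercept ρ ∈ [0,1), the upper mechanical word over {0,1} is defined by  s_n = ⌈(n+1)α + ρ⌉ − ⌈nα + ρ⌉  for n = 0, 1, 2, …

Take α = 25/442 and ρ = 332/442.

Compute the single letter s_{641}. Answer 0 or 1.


0

(n+1)α + ρ = (642·25 + 332) / 442 = 16382/442
nα + ρ     = (641·25 + 332) / 442 = 16357/442
⌈16382/442⌉ = 38,  ⌈16357/442⌉ = 38
s_{641} = 38 − 38 = 0


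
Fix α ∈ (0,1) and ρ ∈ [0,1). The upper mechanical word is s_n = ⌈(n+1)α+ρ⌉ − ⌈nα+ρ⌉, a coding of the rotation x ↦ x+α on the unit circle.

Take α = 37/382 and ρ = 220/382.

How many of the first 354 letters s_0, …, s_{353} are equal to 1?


34

#1s = Σ_{n=0}^{353} s_n = Σ_{n=0}^{353} (⌈(n+1)α+ρ⌉ − ⌈nα+ρ⌉)
the sum telescopes: every ⌈nα+ρ⌉ with 0 < n < 354 appears once with + and once with −, leaving ⌈354α+ρ⌉ − ⌈0·α+ρ⌉
354α + ρ = (354·37 + 220) / 382 = 13318/382
ρ = 220/382
⌈13318/382⌉ = 35,  ⌈220/382⌉ = 1
#1s = 35 − 1 = 34


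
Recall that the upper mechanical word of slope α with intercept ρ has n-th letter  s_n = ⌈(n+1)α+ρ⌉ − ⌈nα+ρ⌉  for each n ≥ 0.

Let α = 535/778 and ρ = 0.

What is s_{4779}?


(n+1)α + ρ = (4780·535) / 778 = 2557300/778
nα + ρ     = (4779·535) / 778 = 2556765/778
⌈2557300/778⌉ = 3288,  ⌈2556765/778⌉ = 3287
s_{4779} = 3288 − 3287 = 1

1


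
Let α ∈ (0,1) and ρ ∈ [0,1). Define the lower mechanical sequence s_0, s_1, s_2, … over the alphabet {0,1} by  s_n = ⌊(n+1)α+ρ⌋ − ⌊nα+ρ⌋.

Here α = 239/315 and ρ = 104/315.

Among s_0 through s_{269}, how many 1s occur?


#1s = Σ_{n=0}^{269} s_n = Σ_{n=0}^{269} (⌊(n+1)α+ρ⌋ − ⌊nα+ρ⌋)
the sum telescopes: every ⌊nα+ρ⌋ with 0 < n < 270 appears once with + and once with −, leaving ⌊270α+ρ⌋ − ⌊0·α+ρ⌋
270α + ρ = (270·239 + 104) / 315 = 64634/315
ρ = 104/315
⌊64634/315⌋ = 205,  ⌊104/315⌋ = 0
#1s = 205 − 0 = 205

205


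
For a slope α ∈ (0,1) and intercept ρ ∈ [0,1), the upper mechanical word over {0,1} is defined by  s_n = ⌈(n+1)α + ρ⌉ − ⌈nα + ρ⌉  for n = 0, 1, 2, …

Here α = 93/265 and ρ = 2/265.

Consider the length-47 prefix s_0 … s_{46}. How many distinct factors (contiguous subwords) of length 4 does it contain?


t_n = ⌈(n·93+2)/265⌉ for n = 0 … 47:
  n=0…9: ⌈2/265⌉=1 ⌈95/265⌉=1 ⌈188/265⌉=1 ⌈281/265⌉=2 ⌈374/265⌉=2 ⌈467/265⌉=2 ⌈560/265⌉=3 ⌈653/265⌉=3 ⌈746/265⌉=3 ⌈839/265⌉=4
  n=10…19: ⌈932/265⌉=4 ⌈1025/265⌉=4 ⌈1118/265⌉=5 ⌈1211/265⌉=5 ⌈1304/265⌉=5 ⌈1397/265⌉=6 ⌈1490/265⌉=6 ⌈1583/265⌉=6 ⌈1676/265⌉=7 ⌈1769/265⌉=7
  n=20…29: ⌈1862/265⌉=8 ⌈1955/265⌉=8 ⌈2048/265⌉=8 ⌈2141/265⌉=9 ⌈2234/265⌉=9 ⌈2327/265⌉=9 ⌈2420/265⌉=10 ⌈2513/265⌉=10 ⌈2606/265⌉=10 ⌈2699/265⌉=11
  n=30…39: ⌈2792/265⌉=11 ⌈2885/265⌉=11 ⌈2978/265⌉=12 ⌈3071/265⌉=12 ⌈3164/265⌉=12 ⌈3257/265⌉=13 ⌈3350/265⌉=13 ⌈3443/265⌉=13 ⌈3536/265⌉=14 ⌈3629/265⌉=14
  n=40…47: ⌈3722/265⌉=15 ⌈3815/265⌉=15 ⌈3908/265⌉=15 ⌈4001/265⌉=16 ⌈4094/265⌉=16 ⌈4187/265⌉=16 ⌈4280/265⌉=17 ⌈4373/265⌉=17
s_n = t_(n+1) − t_n for n = 0 … 46 gives
prefix = 00100100100100100101001001001001001001010010010
slide a length-4 window over [0..3] … [43..46] (44 windows); first occurrence of each distinct factor:
  [  0..  3] 0010
  [  1..  4] 0100
  [  2..  5] 1001
  [ 16.. 19] 0101
  [ 17.. 20] 1010
  (the other 39 windows repeat one of these)
distinct factors: {0010, 0100, 0101, 1001, 1010}
count = 5  (Sturmian bound for length 4 is 5)

5


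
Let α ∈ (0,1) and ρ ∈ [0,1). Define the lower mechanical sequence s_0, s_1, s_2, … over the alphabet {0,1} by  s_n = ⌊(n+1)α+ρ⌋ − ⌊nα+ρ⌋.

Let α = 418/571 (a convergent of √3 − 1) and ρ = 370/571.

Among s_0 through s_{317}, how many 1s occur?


#1s = Σ_{n=0}^{317} s_n = Σ_{n=0}^{317} (⌊(n+1)α+ρ⌋ − ⌊nα+ρ⌋)
the sum telescopes: every ⌊nα+ρ⌋ with 0 < n < 318 appears once with + and once with −, leaving ⌊318α+ρ⌋ − ⌊0·α+ρ⌋
318α + ρ = (318·418 + 370) / 571 = 133294/571
ρ = 370/571
⌊133294/571⌋ = 233,  ⌊370/571⌋ = 0
#1s = 233 − 0 = 233

233


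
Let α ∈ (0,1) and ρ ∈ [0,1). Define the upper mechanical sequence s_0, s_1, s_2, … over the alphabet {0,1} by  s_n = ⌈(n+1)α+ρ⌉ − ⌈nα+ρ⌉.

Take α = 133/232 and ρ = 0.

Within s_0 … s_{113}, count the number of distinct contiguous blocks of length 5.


6

t_n = ⌈(n·133)/232⌉ for n = 0 … 114:
  n=0…9: ⌈0/232⌉=0 ⌈133/232⌉=1 ⌈266/232⌉=2 ⌈399/232⌉=2 ⌈532/232⌉=3 ⌈665/232⌉=3 ⌈798/232⌉=4 ⌈931/232⌉=5 ⌈1064/232⌉=5 ⌈1197/232⌉=6
  n=10…19: ⌈1330/232⌉=6 ⌈1463/232⌉=7 ⌈1596/232⌉=7 ⌈1729/232⌉=8 ⌈1862/232⌉=9 ⌈1995/232⌉=9 ⌈2128/232⌉=10 ⌈2261/232⌉=10 ⌈2394/232⌉=11 ⌈2527/232⌉=11
  n=20…29: ⌈2660/232⌉=12 ⌈2793/232⌉=13 ⌈2926/232⌉=13 ⌈3059/232⌉=14 ⌈3192/232⌉=14 ⌈3325/232⌉=15 ⌈3458/232⌉=15 ⌈3591/232⌉=16 ⌈3724/232⌉=17 ⌈3857/232⌉=17
  n=30…39: ⌈3990/232⌉=18 ⌈4123/232⌉=18 ⌈4256/232⌉=19 ⌈4389/232⌉=19 ⌈4522/232⌉=20 ⌈4655/232⌉=21 ⌈4788/232⌉=21 ⌈4921/232⌉=22 ⌈5054/232⌉=22 ⌈5187/232⌉=23
  n=40…49: ⌈5320/232⌉=23 ⌈5453/232⌉=24 ⌈5586/232⌉=25 ⌈5719/232⌉=25 ⌈5852/232⌉=26 ⌈5985/232⌉=26 ⌈6118/232⌉=27 ⌈6251/232⌉=27 ⌈6384/232⌉=28 ⌈6517/232⌉=29
  n=50…59: ⌈6650/232⌉=29 ⌈6783/232⌉=30 ⌈6916/232⌉=30 ⌈7049/232⌉=31 ⌈7182/232⌉=31 ⌈7315/232⌉=32 ⌈7448/232⌉=33 ⌈7581/232⌉=33 ⌈7714/232⌉=34 ⌈7847/232⌉=34
  n=60…69: ⌈7980/232⌉=35 ⌈8113/232⌉=35 ⌈8246/232⌉=36 ⌈8379/232⌉=37 ⌈8512/232⌉=37 ⌈8645/232⌉=38 ⌈8778/232⌉=38 ⌈8911/232⌉=39 ⌈9044/232⌉=39 ⌈9177/232⌉=40
  n=70…79: ⌈9310/232⌉=41 ⌈9443/232⌉=41 ⌈9576/232⌉=42 ⌈9709/232⌉=42 ⌈9842/232⌉=43 ⌈9975/232⌉=43 ⌈10108/232⌉=44 ⌈10241/232⌉=45 ⌈10374/232⌉=45 ⌈10507/232⌉=46
  n=80…89: ⌈10640/232⌉=46 ⌈10773/232⌉=47 ⌈10906/232⌉=48 ⌈11039/232⌉=48 ⌈11172/232⌉=49 ⌈11305/232⌉=49 ⌈11438/232⌉=50 ⌈11571/232⌉=50 ⌈11704/232⌉=51 ⌈11837/232⌉=52
  n=90…99: ⌈11970/232⌉=52 ⌈12103/232⌉=53 ⌈12236/232⌉=53 ⌈12369/232⌉=54 ⌈12502/232⌉=54 ⌈12635/232⌉=55 ⌈12768/232⌉=56 ⌈12901/232⌉=56 ⌈13034/232⌉=57 ⌈13167/232⌉=57
  n=100…109: ⌈13300/232⌉=58 ⌈13433/232⌉=58 ⌈13566/232⌉=59 ⌈13699/232⌉=60 ⌈13832/232⌉=60 ⌈13965/232⌉=61 ⌈14098/232⌉=61 ⌈14231/232⌉=62 ⌈14364/232⌉=62 ⌈14497/232⌉=63
  n=110…114: ⌈14630/232⌉=64 ⌈14763/232⌉=64 ⌈14896/232⌉=65 ⌈15029/232⌉=65 ⌈15162/232⌉=66
s_n = t_(n+1) − t_n for n = 0 … 113 gives
prefix = 110101101010110101011010101101010110101011010101101010110101011010101101010110101101010110101011010101101010110101
slide a length-5 window over [0..4] … [109..113] (110 windows); first occurrence of each distinct factor:
  [  0..  4] 11010
  [  1..  5] 10101
  [  2..  6] 01011
  [  3..  7] 10110
  [  4..  8] 01101
  [  7.. 11] 01010
  (the other 104 windows repeat one of these)
distinct factors: {01010, 01011, 01101, 10101, 10110, 11010}
count = 6  (Sturmian bound for length 5 is 6)
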